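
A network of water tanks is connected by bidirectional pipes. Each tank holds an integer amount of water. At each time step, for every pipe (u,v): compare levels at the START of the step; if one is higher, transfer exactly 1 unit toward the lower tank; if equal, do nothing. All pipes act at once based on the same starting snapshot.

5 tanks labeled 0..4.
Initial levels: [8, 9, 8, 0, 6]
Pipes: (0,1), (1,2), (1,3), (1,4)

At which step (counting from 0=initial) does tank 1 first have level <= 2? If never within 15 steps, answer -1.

Step 1: flows [1->0,1->2,1->3,1->4] -> levels [9 5 9 1 7]
Step 2: flows [0->1,2->1,1->3,4->1] -> levels [8 7 8 2 6]
Step 3: flows [0->1,2->1,1->3,1->4] -> levels [7 7 7 3 7]
Step 4: flows [0=1,1=2,1->3,1=4] -> levels [7 6 7 4 7]
Step 5: flows [0->1,2->1,1->3,4->1] -> levels [6 8 6 5 6]
Step 6: flows [1->0,1->2,1->3,1->4] -> levels [7 4 7 6 7]
Step 7: flows [0->1,2->1,3->1,4->1] -> levels [6 8 6 5 6]
  -> period-2 cycle (repeats step 5); tank 1 never drops to <=2
Tank 1 never reaches <=2 within 15 steps

Answer: -1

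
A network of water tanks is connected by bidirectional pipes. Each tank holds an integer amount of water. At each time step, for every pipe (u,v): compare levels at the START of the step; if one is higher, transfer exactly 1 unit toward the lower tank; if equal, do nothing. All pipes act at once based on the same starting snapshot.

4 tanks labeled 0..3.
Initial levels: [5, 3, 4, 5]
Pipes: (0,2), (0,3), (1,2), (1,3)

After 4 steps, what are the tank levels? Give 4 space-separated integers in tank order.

Answer: 4 3 5 5

Derivation:
Step 1: flows [0->2,0=3,2->1,3->1] -> levels [4 5 4 4]
Step 2: flows [0=2,0=3,1->2,1->3] -> levels [4 3 5 5]
Step 3: flows [2->0,3->0,2->1,3->1] -> levels [6 5 3 3]
Step 4: flows [0->2,0->3,1->2,1->3] -> levels [4 3 5 5]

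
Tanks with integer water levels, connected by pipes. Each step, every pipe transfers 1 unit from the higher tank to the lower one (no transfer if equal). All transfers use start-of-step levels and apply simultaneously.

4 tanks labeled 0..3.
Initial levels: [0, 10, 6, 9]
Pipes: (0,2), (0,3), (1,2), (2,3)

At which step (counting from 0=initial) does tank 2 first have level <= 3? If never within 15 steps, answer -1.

Answer: -1

Derivation:
Step 1: flows [2->0,3->0,1->2,3->2] -> levels [2 9 7 7]
Step 2: flows [2->0,3->0,1->2,2=3] -> levels [4 8 7 6]
Step 3: flows [2->0,3->0,1->2,2->3] -> levels [6 7 6 6]
Step 4: flows [0=2,0=3,1->2,2=3] -> levels [6 6 7 6]
Step 5: flows [2->0,0=3,2->1,2->3] -> levels [7 7 4 7]
Step 6: flows [0->2,0=3,1->2,3->2] -> levels [6 6 7 6]
  -> period-2 cycle (repeats step 4); tank 2 never drops to <=3
Tank 2 never reaches <=3 within 15 steps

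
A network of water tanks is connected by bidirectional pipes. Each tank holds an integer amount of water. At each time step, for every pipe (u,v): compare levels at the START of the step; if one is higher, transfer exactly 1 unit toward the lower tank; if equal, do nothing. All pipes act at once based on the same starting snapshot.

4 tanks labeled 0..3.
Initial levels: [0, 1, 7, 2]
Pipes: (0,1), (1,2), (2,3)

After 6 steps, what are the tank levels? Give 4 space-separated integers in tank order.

Answer: 2 3 2 3

Derivation:
Step 1: flows [1->0,2->1,2->3] -> levels [1 1 5 3]
Step 2: flows [0=1,2->1,2->3] -> levels [1 2 3 4]
Step 3: flows [1->0,2->1,3->2] -> levels [2 2 3 3]
Step 4: flows [0=1,2->1,2=3] -> levels [2 3 2 3]
Step 5: flows [1->0,1->2,3->2] -> levels [3 1 4 2]
Step 6: flows [0->1,2->1,2->3] -> levels [2 3 2 3]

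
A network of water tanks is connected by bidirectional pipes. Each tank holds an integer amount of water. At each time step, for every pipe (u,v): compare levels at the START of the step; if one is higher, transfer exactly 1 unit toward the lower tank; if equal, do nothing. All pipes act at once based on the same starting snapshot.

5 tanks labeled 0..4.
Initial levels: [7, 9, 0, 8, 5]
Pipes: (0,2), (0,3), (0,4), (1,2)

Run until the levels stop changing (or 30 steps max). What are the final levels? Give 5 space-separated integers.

Step 1: flows [0->2,3->0,0->4,1->2] -> levels [6 8 2 7 6]
Step 2: flows [0->2,3->0,0=4,1->2] -> levels [6 7 4 6 6]
Step 3: flows [0->2,0=3,0=4,1->2] -> levels [5 6 6 6 6]
Step 4: flows [2->0,3->0,4->0,1=2] -> levels [8 6 5 5 5]
Step 5: flows [0->2,0->3,0->4,1->2] -> levels [5 5 7 6 6]
Step 6: flows [2->0,3->0,4->0,2->1] -> levels [8 6 5 5 5]
  -> period-2 cycle: step 6 state = step 4 state; never stabilizes
  -> state at step 30: (30-4) mod 2 = 0, same as step 4 -> [8 6 5 5 5]

Answer: 8 6 5 5 5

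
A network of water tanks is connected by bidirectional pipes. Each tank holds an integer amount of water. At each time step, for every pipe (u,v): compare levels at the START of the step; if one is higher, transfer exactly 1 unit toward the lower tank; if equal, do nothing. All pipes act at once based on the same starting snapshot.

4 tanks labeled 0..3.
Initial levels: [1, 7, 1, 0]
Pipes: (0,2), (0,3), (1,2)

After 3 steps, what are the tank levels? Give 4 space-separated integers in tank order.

Answer: 1 4 3 1

Derivation:
Step 1: flows [0=2,0->3,1->2] -> levels [0 6 2 1]
Step 2: flows [2->0,3->0,1->2] -> levels [2 5 2 0]
Step 3: flows [0=2,0->3,1->2] -> levels [1 4 3 1]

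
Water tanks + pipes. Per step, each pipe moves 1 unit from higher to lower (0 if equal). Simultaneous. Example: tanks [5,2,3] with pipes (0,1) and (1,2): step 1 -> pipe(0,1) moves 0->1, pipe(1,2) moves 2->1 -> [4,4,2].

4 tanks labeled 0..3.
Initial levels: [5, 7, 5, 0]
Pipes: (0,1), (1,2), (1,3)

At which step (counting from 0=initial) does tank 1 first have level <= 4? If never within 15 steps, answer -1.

Answer: 1

Derivation:
Step 1: flows [1->0,1->2,1->3] -> levels [6 4 6 1]
Tank 1 first reaches <=4 at step 1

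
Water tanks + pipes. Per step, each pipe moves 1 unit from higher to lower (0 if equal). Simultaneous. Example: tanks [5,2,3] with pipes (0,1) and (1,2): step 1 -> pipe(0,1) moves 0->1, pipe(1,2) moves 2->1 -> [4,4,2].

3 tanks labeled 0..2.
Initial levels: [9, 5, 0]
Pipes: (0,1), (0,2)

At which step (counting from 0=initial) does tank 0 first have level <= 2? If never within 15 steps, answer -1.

Step 1: flows [0->1,0->2] -> levels [7 6 1]
Step 2: flows [0->1,0->2] -> levels [5 7 2]
Step 3: flows [1->0,0->2] -> levels [5 6 3]
Step 4: flows [1->0,0->2] -> levels [5 5 4]
Step 5: flows [0=1,0->2] -> levels [4 5 5]
Step 6: flows [1->0,2->0] -> levels [6 4 4]
Step 7: flows [0->1,0->2] -> levels [4 5 5]
  -> period-2 cycle (repeats step 5); tank 0 never drops to <=2
Tank 0 never reaches <=2 within 15 steps

Answer: -1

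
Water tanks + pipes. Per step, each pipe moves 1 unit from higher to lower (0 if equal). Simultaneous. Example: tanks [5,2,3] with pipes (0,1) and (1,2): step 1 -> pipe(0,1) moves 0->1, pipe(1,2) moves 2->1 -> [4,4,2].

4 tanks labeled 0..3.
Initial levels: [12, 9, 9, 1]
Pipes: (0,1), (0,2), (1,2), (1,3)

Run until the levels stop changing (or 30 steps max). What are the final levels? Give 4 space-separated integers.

Step 1: flows [0->1,0->2,1=2,1->3] -> levels [10 9 10 2]
Step 2: flows [0->1,0=2,2->1,1->3] -> levels [9 10 9 3]
Step 3: flows [1->0,0=2,1->2,1->3] -> levels [10 7 10 4]
Step 4: flows [0->1,0=2,2->1,1->3] -> levels [9 8 9 5]
Step 5: flows [0->1,0=2,2->1,1->3] -> levels [8 9 8 6]
Step 6: flows [1->0,0=2,1->2,1->3] -> levels [9 6 9 7]
Step 7: flows [0->1,0=2,2->1,3->1] -> levels [8 9 8 6]
  -> period-2 cycle: step 7 state = step 5 state; never stabilizes
  -> state at step 30: (30-5) mod 2 = 1, same as step 6 -> [9 6 9 7]

Answer: 9 6 9 7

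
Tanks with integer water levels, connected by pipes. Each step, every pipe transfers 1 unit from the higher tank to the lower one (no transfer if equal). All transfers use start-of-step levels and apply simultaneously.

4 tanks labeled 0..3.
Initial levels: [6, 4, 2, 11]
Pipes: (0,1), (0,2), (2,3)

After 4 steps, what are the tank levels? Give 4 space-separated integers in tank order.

Step 1: flows [0->1,0->2,3->2] -> levels [4 5 4 10]
Step 2: flows [1->0,0=2,3->2] -> levels [5 4 5 9]
Step 3: flows [0->1,0=2,3->2] -> levels [4 5 6 8]
Step 4: flows [1->0,2->0,3->2] -> levels [6 4 6 7]

Answer: 6 4 6 7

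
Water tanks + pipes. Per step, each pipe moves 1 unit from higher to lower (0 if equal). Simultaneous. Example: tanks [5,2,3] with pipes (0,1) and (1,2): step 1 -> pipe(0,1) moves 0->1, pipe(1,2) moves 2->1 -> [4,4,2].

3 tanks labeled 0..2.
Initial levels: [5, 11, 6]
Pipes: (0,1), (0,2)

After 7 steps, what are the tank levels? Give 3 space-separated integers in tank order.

Answer: 6 8 8

Derivation:
Step 1: flows [1->0,2->0] -> levels [7 10 5]
Step 2: flows [1->0,0->2] -> levels [7 9 6]
Step 3: flows [1->0,0->2] -> levels [7 8 7]
Step 4: flows [1->0,0=2] -> levels [8 7 7]
Step 5: flows [0->1,0->2] -> levels [6 8 8]
Step 6: flows [1->0,2->0] -> levels [8 7 7]
  -> period-2 cycle: step 6 state = step 4 state
  -> state at step 7: (7-4) mod 2 = 1, same as step 5 -> [6 8 8]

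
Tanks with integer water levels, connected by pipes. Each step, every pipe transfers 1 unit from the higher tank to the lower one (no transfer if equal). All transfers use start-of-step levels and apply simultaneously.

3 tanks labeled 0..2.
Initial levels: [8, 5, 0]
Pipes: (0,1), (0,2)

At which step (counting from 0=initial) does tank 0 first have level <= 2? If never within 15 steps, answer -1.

Step 1: flows [0->1,0->2] -> levels [6 6 1]
Step 2: flows [0=1,0->2] -> levels [5 6 2]
Step 3: flows [1->0,0->2] -> levels [5 5 3]
Step 4: flows [0=1,0->2] -> levels [4 5 4]
Step 5: flows [1->0,0=2] -> levels [5 4 4]
Step 6: flows [0->1,0->2] -> levels [3 5 5]
Step 7: flows [1->0,2->0] -> levels [5 4 4]
  -> period-2 cycle (repeats step 5); tank 0 never drops to <=2
Tank 0 never reaches <=2 within 15 steps

Answer: -1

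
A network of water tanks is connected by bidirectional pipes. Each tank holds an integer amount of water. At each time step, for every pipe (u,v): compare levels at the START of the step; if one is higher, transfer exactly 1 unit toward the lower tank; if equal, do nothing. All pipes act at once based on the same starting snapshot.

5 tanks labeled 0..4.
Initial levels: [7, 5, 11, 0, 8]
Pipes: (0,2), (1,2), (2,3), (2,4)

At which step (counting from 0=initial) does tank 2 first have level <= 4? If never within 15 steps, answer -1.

Step 1: flows [2->0,2->1,2->3,2->4] -> levels [8 6 7 1 9]
Step 2: flows [0->2,2->1,2->3,4->2] -> levels [7 7 7 2 8]
Step 3: flows [0=2,1=2,2->3,4->2] -> levels [7 7 7 3 7]
Step 4: flows [0=2,1=2,2->3,2=4] -> levels [7 7 6 4 7]
Step 5: flows [0->2,1->2,2->3,4->2] -> levels [6 6 8 5 6]
Step 6: flows [2->0,2->1,2->3,2->4] -> levels [7 7 4 6 7]
Tank 2 first reaches <=4 at step 6

Answer: 6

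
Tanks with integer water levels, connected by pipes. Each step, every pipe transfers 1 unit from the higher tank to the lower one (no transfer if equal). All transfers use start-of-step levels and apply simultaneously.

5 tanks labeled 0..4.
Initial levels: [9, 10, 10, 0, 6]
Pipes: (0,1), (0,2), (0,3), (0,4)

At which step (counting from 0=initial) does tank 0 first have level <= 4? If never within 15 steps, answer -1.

Answer: 7

Derivation:
Step 1: flows [1->0,2->0,0->3,0->4] -> levels [9 9 9 1 7]
Step 2: flows [0=1,0=2,0->3,0->4] -> levels [7 9 9 2 8]
Step 3: flows [1->0,2->0,0->3,4->0] -> levels [9 8 8 3 7]
Step 4: flows [0->1,0->2,0->3,0->4] -> levels [5 9 9 4 8]
Step 5: flows [1->0,2->0,0->3,4->0] -> levels [7 8 8 5 7]
Step 6: flows [1->0,2->0,0->3,0=4] -> levels [8 7 7 6 7]
Step 7: flows [0->1,0->2,0->3,0->4] -> levels [4 8 8 7 8]
Tank 0 first reaches <=4 at step 7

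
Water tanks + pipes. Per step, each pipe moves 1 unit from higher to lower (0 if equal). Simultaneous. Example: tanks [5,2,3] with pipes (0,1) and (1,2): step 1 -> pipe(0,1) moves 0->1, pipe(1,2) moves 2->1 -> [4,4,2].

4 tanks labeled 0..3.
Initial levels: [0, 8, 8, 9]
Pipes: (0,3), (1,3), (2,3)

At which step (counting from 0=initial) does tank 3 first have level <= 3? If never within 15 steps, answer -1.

Answer: -1

Derivation:
Step 1: flows [3->0,3->1,3->2] -> levels [1 9 9 6]
Step 2: flows [3->0,1->3,2->3] -> levels [2 8 8 7]
Step 3: flows [3->0,1->3,2->3] -> levels [3 7 7 8]
Step 4: flows [3->0,3->1,3->2] -> levels [4 8 8 5]
Step 5: flows [3->0,1->3,2->3] -> levels [5 7 7 6]
Step 6: flows [3->0,1->3,2->3] -> levels [6 6 6 7]
Step 7: flows [3->0,3->1,3->2] -> levels [7 7 7 4]
Step 8: flows [0->3,1->3,2->3] -> levels [6 6 6 7]
  -> period-2 cycle (repeats step 6); tank 3 never drops to <=3
Tank 3 never reaches <=3 within 15 steps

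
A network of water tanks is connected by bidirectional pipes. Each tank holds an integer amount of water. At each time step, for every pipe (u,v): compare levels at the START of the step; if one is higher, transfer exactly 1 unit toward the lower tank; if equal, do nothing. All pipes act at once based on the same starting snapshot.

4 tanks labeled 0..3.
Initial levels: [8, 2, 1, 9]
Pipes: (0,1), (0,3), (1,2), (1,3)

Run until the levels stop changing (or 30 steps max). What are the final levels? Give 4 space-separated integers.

Answer: 4 5 5 6

Derivation:
Step 1: flows [0->1,3->0,1->2,3->1] -> levels [8 3 2 7]
Step 2: flows [0->1,0->3,1->2,3->1] -> levels [6 4 3 7]
Step 3: flows [0->1,3->0,1->2,3->1] -> levels [6 5 4 5]
Step 4: flows [0->1,0->3,1->2,1=3] -> levels [4 5 5 6]
Step 5: flows [1->0,3->0,1=2,3->1] -> levels [6 5 5 4]
Step 6: flows [0->1,0->3,1=2,1->3] -> levels [4 5 5 6]
  -> period-2 cycle: step 6 state = step 4 state; never stabilizes
  -> state at step 30: (30-4) mod 2 = 0, same as step 4 -> [4 5 5 6]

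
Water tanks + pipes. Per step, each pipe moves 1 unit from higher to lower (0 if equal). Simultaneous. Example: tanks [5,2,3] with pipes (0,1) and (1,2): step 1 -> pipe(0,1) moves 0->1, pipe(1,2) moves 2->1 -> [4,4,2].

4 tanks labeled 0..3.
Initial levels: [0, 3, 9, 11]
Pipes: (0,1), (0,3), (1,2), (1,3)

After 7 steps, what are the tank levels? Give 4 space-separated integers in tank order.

Answer: 6 7 5 5

Derivation:
Step 1: flows [1->0,3->0,2->1,3->1] -> levels [2 4 8 9]
Step 2: flows [1->0,3->0,2->1,3->1] -> levels [4 5 7 7]
Step 3: flows [1->0,3->0,2->1,3->1] -> levels [6 6 6 5]
Step 4: flows [0=1,0->3,1=2,1->3] -> levels [5 5 6 7]
Step 5: flows [0=1,3->0,2->1,3->1] -> levels [6 7 5 5]
Step 6: flows [1->0,0->3,1->2,1->3] -> levels [6 4 6 7]
Step 7: flows [0->1,3->0,2->1,3->1] -> levels [6 7 5 5]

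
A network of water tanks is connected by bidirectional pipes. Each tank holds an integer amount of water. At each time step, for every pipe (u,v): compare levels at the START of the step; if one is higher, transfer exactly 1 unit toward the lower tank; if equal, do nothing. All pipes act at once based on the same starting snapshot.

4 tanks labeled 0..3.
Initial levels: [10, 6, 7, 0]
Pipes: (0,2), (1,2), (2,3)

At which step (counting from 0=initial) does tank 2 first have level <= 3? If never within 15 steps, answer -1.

Step 1: flows [0->2,2->1,2->3] -> levels [9 7 6 1]
Step 2: flows [0->2,1->2,2->3] -> levels [8 6 7 2]
Step 3: flows [0->2,2->1,2->3] -> levels [7 7 6 3]
Step 4: flows [0->2,1->2,2->3] -> levels [6 6 7 4]
Step 5: flows [2->0,2->1,2->3] -> levels [7 7 4 5]
Step 6: flows [0->2,1->2,3->2] -> levels [6 6 7 4]
  -> period-2 cycle (repeats step 4); tank 2 never drops to <=3
Tank 2 never reaches <=3 within 15 steps

Answer: -1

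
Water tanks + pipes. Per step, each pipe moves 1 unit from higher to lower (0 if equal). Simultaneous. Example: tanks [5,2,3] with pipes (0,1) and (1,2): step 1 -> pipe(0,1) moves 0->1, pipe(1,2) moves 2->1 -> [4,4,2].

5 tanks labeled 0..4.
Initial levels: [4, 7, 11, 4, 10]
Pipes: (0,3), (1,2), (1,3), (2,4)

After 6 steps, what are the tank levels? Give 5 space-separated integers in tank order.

Answer: 7 8 7 6 8

Derivation:
Step 1: flows [0=3,2->1,1->3,2->4] -> levels [4 7 9 5 11]
Step 2: flows [3->0,2->1,1->3,4->2] -> levels [5 7 9 5 10]
Step 3: flows [0=3,2->1,1->3,4->2] -> levels [5 7 9 6 9]
Step 4: flows [3->0,2->1,1->3,2=4] -> levels [6 7 8 6 9]
Step 5: flows [0=3,2->1,1->3,4->2] -> levels [6 7 8 7 8]
Step 6: flows [3->0,2->1,1=3,2=4] -> levels [7 8 7 6 8]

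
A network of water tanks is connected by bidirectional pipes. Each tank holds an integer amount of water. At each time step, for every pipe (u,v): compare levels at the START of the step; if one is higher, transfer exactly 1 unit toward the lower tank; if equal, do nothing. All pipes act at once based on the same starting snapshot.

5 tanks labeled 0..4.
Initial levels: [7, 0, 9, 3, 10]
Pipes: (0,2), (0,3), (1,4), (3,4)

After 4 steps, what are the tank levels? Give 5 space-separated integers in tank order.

Step 1: flows [2->0,0->3,4->1,4->3] -> levels [7 1 8 5 8]
Step 2: flows [2->0,0->3,4->1,4->3] -> levels [7 2 7 7 6]
Step 3: flows [0=2,0=3,4->1,3->4] -> levels [7 3 7 6 6]
Step 4: flows [0=2,0->3,4->1,3=4] -> levels [6 4 7 7 5]

Answer: 6 4 7 7 5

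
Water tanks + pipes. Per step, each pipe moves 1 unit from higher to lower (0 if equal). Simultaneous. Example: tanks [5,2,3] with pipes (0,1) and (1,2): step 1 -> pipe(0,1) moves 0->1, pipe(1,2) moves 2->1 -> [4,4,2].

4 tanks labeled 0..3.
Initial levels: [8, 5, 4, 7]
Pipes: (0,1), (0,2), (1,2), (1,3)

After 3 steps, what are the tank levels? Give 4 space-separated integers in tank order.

Answer: 6 6 6 6

Derivation:
Step 1: flows [0->1,0->2,1->2,3->1] -> levels [6 6 6 6]
Step 2: flows [0=1,0=2,1=2,1=3] -> levels [6 6 6 6]
  -> stable; steps 3..3 unchanged -> [6 6 6 6]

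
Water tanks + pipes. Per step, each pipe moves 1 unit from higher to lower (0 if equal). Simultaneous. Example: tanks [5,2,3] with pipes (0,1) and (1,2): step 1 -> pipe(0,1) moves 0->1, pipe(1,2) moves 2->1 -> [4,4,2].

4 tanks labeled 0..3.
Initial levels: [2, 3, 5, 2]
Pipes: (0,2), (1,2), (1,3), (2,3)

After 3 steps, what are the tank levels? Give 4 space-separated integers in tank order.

Step 1: flows [2->0,2->1,1->3,2->3] -> levels [3 3 2 4]
Step 2: flows [0->2,1->2,3->1,3->2] -> levels [2 3 5 2]
  -> period-2 cycle: step 2 state = step 0 state
  -> state at step 3: (3-0) mod 2 = 1, same as step 1 -> [3 3 2 4]

Answer: 3 3 2 4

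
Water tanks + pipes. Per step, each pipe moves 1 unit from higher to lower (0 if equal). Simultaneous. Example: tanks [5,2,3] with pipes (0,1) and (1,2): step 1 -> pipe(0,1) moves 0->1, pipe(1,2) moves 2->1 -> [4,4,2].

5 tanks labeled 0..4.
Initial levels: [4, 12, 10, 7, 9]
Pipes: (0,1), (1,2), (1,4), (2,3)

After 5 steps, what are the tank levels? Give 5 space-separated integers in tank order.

Answer: 8 7 10 8 9

Derivation:
Step 1: flows [1->0,1->2,1->4,2->3] -> levels [5 9 10 8 10]
Step 2: flows [1->0,2->1,4->1,2->3] -> levels [6 10 8 9 9]
Step 3: flows [1->0,1->2,1->4,3->2] -> levels [7 7 10 8 10]
Step 4: flows [0=1,2->1,4->1,2->3] -> levels [7 9 8 9 9]
Step 5: flows [1->0,1->2,1=4,3->2] -> levels [8 7 10 8 9]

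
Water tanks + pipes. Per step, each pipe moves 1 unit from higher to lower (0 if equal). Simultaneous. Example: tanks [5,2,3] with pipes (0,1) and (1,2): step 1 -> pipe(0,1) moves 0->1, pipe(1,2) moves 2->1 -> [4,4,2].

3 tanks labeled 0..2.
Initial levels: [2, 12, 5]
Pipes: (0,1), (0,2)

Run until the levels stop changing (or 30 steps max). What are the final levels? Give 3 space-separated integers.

Answer: 7 6 6

Derivation:
Step 1: flows [1->0,2->0] -> levels [4 11 4]
Step 2: flows [1->0,0=2] -> levels [5 10 4]
Step 3: flows [1->0,0->2] -> levels [5 9 5]
Step 4: flows [1->0,0=2] -> levels [6 8 5]
Step 5: flows [1->0,0->2] -> levels [6 7 6]
Step 6: flows [1->0,0=2] -> levels [7 6 6]
Step 7: flows [0->1,0->2] -> levels [5 7 7]
Step 8: flows [1->0,2->0] -> levels [7 6 6]
  -> period-2 cycle: step 8 state = step 6 state; never stabilizes
  -> state at step 30: (30-6) mod 2 = 0, same as step 6 -> [7 6 6]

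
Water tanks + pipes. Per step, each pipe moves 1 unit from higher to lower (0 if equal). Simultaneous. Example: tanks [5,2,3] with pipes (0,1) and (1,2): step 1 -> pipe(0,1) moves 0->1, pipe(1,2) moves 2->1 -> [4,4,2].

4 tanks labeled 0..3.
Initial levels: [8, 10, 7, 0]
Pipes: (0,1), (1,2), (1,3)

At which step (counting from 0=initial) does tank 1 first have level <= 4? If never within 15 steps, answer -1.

Step 1: flows [1->0,1->2,1->3] -> levels [9 7 8 1]
Step 2: flows [0->1,2->1,1->3] -> levels [8 8 7 2]
Step 3: flows [0=1,1->2,1->3] -> levels [8 6 8 3]
Step 4: flows [0->1,2->1,1->3] -> levels [7 7 7 4]
Step 5: flows [0=1,1=2,1->3] -> levels [7 6 7 5]
Step 6: flows [0->1,2->1,1->3] -> levels [6 7 6 6]
Step 7: flows [1->0,1->2,1->3] -> levels [7 4 7 7]
Tank 1 first reaches <=4 at step 7

Answer: 7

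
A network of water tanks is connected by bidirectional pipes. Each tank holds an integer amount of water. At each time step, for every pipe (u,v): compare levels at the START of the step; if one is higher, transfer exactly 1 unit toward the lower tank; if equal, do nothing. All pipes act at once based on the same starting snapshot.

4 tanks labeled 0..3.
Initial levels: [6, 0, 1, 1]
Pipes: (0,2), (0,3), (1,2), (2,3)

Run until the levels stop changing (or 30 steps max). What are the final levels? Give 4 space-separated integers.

Answer: 2 1 3 2

Derivation:
Step 1: flows [0->2,0->3,2->1,2=3] -> levels [4 1 1 2]
Step 2: flows [0->2,0->3,1=2,3->2] -> levels [2 1 3 2]
Step 3: flows [2->0,0=3,2->1,2->3] -> levels [3 2 0 3]
Step 4: flows [0->2,0=3,1->2,3->2] -> levels [2 1 3 2]
  -> period-2 cycle: step 4 state = step 2 state; never stabilizes
  -> state at step 30: (30-2) mod 2 = 0, same as step 2 -> [2 1 3 2]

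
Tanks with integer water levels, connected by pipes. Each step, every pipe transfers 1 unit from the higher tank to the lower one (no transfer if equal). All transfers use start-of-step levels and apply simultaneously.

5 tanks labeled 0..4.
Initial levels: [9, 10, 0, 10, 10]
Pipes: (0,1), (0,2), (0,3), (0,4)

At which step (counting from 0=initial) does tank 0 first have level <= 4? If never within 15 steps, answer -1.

Answer: -1

Derivation:
Step 1: flows [1->0,0->2,3->0,4->0] -> levels [11 9 1 9 9]
Step 2: flows [0->1,0->2,0->3,0->4] -> levels [7 10 2 10 10]
Step 3: flows [1->0,0->2,3->0,4->0] -> levels [9 9 3 9 9]
Step 4: flows [0=1,0->2,0=3,0=4] -> levels [8 9 4 9 9]
Step 5: flows [1->0,0->2,3->0,4->0] -> levels [10 8 5 8 8]
Step 6: flows [0->1,0->2,0->3,0->4] -> levels [6 9 6 9 9]
Step 7: flows [1->0,0=2,3->0,4->0] -> levels [9 8 6 8 8]
Step 8: flows [0->1,0->2,0->3,0->4] -> levels [5 9 7 9 9]
Step 9: flows [1->0,2->0,3->0,4->0] -> levels [9 8 6 8 8]
  -> period-2 cycle (repeats step 7); tank 0 never drops to <=4
Tank 0 never reaches <=4 within 15 steps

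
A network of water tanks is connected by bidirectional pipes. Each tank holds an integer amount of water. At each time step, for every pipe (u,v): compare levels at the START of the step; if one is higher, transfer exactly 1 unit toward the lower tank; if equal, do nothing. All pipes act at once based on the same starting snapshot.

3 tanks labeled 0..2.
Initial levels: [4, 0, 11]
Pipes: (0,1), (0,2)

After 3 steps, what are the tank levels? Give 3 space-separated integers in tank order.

Step 1: flows [0->1,2->0] -> levels [4 1 10]
Step 2: flows [0->1,2->0] -> levels [4 2 9]
Step 3: flows [0->1,2->0] -> levels [4 3 8]

Answer: 4 3 8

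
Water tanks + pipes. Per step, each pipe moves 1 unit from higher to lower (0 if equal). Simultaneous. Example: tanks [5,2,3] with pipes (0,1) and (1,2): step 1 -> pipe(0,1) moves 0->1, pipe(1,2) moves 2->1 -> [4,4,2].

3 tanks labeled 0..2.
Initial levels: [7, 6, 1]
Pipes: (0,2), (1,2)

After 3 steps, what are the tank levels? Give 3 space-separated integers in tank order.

Answer: 5 5 4

Derivation:
Step 1: flows [0->2,1->2] -> levels [6 5 3]
Step 2: flows [0->2,1->2] -> levels [5 4 5]
Step 3: flows [0=2,2->1] -> levels [5 5 4]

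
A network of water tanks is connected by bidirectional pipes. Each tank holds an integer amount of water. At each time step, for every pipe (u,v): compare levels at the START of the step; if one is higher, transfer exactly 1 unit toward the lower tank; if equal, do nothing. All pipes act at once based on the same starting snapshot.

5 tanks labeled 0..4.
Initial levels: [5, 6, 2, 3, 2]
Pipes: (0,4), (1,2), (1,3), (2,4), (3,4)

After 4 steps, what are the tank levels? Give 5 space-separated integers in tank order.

Answer: 4 2 5 5 2

Derivation:
Step 1: flows [0->4,1->2,1->3,2=4,3->4] -> levels [4 4 3 3 4]
Step 2: flows [0=4,1->2,1->3,4->2,4->3] -> levels [4 2 5 5 2]
Step 3: flows [0->4,2->1,3->1,2->4,3->4] -> levels [3 4 3 3 5]
Step 4: flows [4->0,1->2,1->3,4->2,4->3] -> levels [4 2 5 5 2]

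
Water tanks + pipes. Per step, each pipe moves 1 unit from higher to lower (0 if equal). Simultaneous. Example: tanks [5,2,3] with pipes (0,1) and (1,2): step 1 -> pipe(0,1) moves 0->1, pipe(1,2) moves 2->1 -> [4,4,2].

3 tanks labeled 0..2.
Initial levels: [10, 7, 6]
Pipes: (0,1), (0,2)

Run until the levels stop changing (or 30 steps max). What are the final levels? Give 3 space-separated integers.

Answer: 7 8 8

Derivation:
Step 1: flows [0->1,0->2] -> levels [8 8 7]
Step 2: flows [0=1,0->2] -> levels [7 8 8]
Step 3: flows [1->0,2->0] -> levels [9 7 7]
Step 4: flows [0->1,0->2] -> levels [7 8 8]
  -> period-2 cycle: step 4 state = step 2 state; never stabilizes
  -> state at step 30: (30-2) mod 2 = 0, same as step 2 -> [7 8 8]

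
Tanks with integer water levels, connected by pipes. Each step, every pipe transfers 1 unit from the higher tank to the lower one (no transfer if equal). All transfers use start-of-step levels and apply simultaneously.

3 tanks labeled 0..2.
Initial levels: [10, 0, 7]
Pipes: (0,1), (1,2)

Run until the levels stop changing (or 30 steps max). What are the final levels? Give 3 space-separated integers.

Answer: 5 7 5

Derivation:
Step 1: flows [0->1,2->1] -> levels [9 2 6]
Step 2: flows [0->1,2->1] -> levels [8 4 5]
Step 3: flows [0->1,2->1] -> levels [7 6 4]
Step 4: flows [0->1,1->2] -> levels [6 6 5]
Step 5: flows [0=1,1->2] -> levels [6 5 6]
Step 6: flows [0->1,2->1] -> levels [5 7 5]
Step 7: flows [1->0,1->2] -> levels [6 5 6]
  -> period-2 cycle: step 7 state = step 5 state; never stabilizes
  -> state at step 30: (30-5) mod 2 = 1, same as step 6 -> [5 7 5]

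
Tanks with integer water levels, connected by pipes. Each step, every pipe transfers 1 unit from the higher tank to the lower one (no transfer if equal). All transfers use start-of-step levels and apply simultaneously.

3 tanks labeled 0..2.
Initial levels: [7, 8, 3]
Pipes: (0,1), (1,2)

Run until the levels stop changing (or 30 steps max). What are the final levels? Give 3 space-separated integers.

Answer: 6 6 6

Derivation:
Step 1: flows [1->0,1->2] -> levels [8 6 4]
Step 2: flows [0->1,1->2] -> levels [7 6 5]
Step 3: flows [0->1,1->2] -> levels [6 6 6]
Step 4: flows [0=1,1=2] -> levels [6 6 6]
  -> stable (no change)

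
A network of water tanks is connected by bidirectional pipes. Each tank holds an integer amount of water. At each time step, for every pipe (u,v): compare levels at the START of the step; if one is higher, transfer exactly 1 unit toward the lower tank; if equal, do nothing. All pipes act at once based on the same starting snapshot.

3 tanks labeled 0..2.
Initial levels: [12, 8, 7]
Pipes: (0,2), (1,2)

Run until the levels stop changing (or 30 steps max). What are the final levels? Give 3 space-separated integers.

Answer: 9 9 9

Derivation:
Step 1: flows [0->2,1->2] -> levels [11 7 9]
Step 2: flows [0->2,2->1] -> levels [10 8 9]
Step 3: flows [0->2,2->1] -> levels [9 9 9]
Step 4: flows [0=2,1=2] -> levels [9 9 9]
  -> stable (no change)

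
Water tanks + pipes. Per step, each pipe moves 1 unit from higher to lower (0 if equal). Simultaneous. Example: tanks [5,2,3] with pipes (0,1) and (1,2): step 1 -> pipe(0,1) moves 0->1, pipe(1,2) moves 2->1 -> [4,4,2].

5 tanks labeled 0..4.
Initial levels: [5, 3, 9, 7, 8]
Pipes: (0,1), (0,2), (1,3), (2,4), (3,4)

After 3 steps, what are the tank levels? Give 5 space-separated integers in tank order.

Answer: 7 7 5 5 8

Derivation:
Step 1: flows [0->1,2->0,3->1,2->4,4->3] -> levels [5 5 7 7 8]
Step 2: flows [0=1,2->0,3->1,4->2,4->3] -> levels [6 6 7 7 6]
Step 3: flows [0=1,2->0,3->1,2->4,3->4] -> levels [7 7 5 5 8]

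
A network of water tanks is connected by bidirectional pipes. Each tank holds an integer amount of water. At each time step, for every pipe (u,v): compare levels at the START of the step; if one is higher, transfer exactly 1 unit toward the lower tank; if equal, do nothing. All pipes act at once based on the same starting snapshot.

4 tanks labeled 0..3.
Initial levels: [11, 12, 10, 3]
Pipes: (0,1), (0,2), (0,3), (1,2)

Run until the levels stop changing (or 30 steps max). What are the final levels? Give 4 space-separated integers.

Step 1: flows [1->0,0->2,0->3,1->2] -> levels [10 10 12 4]
Step 2: flows [0=1,2->0,0->3,2->1] -> levels [10 11 10 5]
Step 3: flows [1->0,0=2,0->3,1->2] -> levels [10 9 11 6]
Step 4: flows [0->1,2->0,0->3,2->1] -> levels [9 11 9 7]
Step 5: flows [1->0,0=2,0->3,1->2] -> levels [9 9 10 8]
Step 6: flows [0=1,2->0,0->3,2->1] -> levels [9 10 8 9]
Step 7: flows [1->0,0->2,0=3,1->2] -> levels [9 8 10 9]
Step 8: flows [0->1,2->0,0=3,2->1] -> levels [9 10 8 9]
  -> period-2 cycle: step 8 state = step 6 state; never stabilizes
  -> state at step 30: (30-6) mod 2 = 0, same as step 6 -> [9 10 8 9]

Answer: 9 10 8 9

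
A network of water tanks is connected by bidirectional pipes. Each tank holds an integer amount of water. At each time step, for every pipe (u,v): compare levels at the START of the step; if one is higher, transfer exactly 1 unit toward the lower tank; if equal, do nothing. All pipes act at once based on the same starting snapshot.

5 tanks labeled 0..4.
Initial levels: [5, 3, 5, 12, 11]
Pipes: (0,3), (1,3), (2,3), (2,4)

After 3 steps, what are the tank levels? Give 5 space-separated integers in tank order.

Step 1: flows [3->0,3->1,3->2,4->2] -> levels [6 4 7 9 10]
Step 2: flows [3->0,3->1,3->2,4->2] -> levels [7 5 9 6 9]
Step 3: flows [0->3,3->1,2->3,2=4] -> levels [6 6 8 7 9]

Answer: 6 6 8 7 9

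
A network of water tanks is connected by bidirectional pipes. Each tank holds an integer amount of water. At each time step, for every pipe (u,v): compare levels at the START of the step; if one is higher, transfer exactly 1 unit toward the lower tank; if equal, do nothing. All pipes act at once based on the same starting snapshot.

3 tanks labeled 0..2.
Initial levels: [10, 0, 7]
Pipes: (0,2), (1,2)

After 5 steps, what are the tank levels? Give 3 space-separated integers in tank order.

Step 1: flows [0->2,2->1] -> levels [9 1 7]
Step 2: flows [0->2,2->1] -> levels [8 2 7]
Step 3: flows [0->2,2->1] -> levels [7 3 7]
Step 4: flows [0=2,2->1] -> levels [7 4 6]
Step 5: flows [0->2,2->1] -> levels [6 5 6]

Answer: 6 5 6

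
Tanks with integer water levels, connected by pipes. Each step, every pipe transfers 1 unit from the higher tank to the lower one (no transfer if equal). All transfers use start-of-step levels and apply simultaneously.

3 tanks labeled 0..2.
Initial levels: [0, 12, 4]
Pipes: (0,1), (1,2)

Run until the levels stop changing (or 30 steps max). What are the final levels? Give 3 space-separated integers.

Answer: 5 6 5

Derivation:
Step 1: flows [1->0,1->2] -> levels [1 10 5]
Step 2: flows [1->0,1->2] -> levels [2 8 6]
Step 3: flows [1->0,1->2] -> levels [3 6 7]
Step 4: flows [1->0,2->1] -> levels [4 6 6]
Step 5: flows [1->0,1=2] -> levels [5 5 6]
Step 6: flows [0=1,2->1] -> levels [5 6 5]
Step 7: flows [1->0,1->2] -> levels [6 4 6]
Step 8: flows [0->1,2->1] -> levels [5 6 5]
  -> period-2 cycle: step 8 state = step 6 state; never stabilizes
  -> state at step 30: (30-6) mod 2 = 0, same as step 6 -> [5 6 5]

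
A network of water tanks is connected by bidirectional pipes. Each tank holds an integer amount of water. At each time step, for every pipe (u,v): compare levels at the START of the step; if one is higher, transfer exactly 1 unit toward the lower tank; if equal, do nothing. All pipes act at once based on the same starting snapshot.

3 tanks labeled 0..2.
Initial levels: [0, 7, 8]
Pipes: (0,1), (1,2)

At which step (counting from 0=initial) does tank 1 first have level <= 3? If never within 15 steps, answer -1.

Step 1: flows [1->0,2->1] -> levels [1 7 7]
Step 2: flows [1->0,1=2] -> levels [2 6 7]
Step 3: flows [1->0,2->1] -> levels [3 6 6]
Step 4: flows [1->0,1=2] -> levels [4 5 6]
Step 5: flows [1->0,2->1] -> levels [5 5 5]
Step 6: flows [0=1,1=2] -> levels [5 5 5]
  -> stable; tank 1 stays at 5 > 3
Tank 1 never reaches <=3 within 15 steps

Answer: -1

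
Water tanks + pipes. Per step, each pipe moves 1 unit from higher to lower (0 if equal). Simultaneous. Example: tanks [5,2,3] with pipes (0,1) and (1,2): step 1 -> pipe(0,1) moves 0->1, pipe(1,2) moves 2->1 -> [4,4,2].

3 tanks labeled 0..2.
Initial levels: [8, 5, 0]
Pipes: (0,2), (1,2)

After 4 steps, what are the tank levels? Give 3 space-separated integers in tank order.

Answer: 4 4 5

Derivation:
Step 1: flows [0->2,1->2] -> levels [7 4 2]
Step 2: flows [0->2,1->2] -> levels [6 3 4]
Step 3: flows [0->2,2->1] -> levels [5 4 4]
Step 4: flows [0->2,1=2] -> levels [4 4 5]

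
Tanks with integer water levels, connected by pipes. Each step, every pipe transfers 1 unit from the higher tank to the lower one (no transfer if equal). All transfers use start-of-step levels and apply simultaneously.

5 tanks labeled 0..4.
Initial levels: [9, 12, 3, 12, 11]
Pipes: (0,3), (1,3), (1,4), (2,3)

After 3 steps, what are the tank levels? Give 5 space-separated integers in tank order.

Answer: 10 10 6 10 11

Derivation:
Step 1: flows [3->0,1=3,1->4,3->2] -> levels [10 11 4 10 12]
Step 2: flows [0=3,1->3,4->1,3->2] -> levels [10 11 5 10 11]
Step 3: flows [0=3,1->3,1=4,3->2] -> levels [10 10 6 10 11]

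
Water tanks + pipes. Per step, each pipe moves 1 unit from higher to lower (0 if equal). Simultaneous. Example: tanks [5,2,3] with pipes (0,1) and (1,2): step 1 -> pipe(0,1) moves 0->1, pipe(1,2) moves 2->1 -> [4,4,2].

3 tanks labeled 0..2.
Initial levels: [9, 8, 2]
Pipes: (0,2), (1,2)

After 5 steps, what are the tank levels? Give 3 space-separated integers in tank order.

Step 1: flows [0->2,1->2] -> levels [8 7 4]
Step 2: flows [0->2,1->2] -> levels [7 6 6]
Step 3: flows [0->2,1=2] -> levels [6 6 7]
Step 4: flows [2->0,2->1] -> levels [7 7 5]
Step 5: flows [0->2,1->2] -> levels [6 6 7]

Answer: 6 6 7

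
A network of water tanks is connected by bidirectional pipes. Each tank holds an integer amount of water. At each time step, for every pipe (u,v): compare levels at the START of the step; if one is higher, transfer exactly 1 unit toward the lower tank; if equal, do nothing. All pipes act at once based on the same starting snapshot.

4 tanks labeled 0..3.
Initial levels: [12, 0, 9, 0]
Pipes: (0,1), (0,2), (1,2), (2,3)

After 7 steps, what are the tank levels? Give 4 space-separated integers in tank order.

Answer: 5 5 6 5

Derivation:
Step 1: flows [0->1,0->2,2->1,2->3] -> levels [10 2 8 1]
Step 2: flows [0->1,0->2,2->1,2->3] -> levels [8 4 7 2]
Step 3: flows [0->1,0->2,2->1,2->3] -> levels [6 6 6 3]
Step 4: flows [0=1,0=2,1=2,2->3] -> levels [6 6 5 4]
Step 5: flows [0=1,0->2,1->2,2->3] -> levels [5 5 6 5]
Step 6: flows [0=1,2->0,2->1,2->3] -> levels [6 6 3 6]
Step 7: flows [0=1,0->2,1->2,3->2] -> levels [5 5 6 5]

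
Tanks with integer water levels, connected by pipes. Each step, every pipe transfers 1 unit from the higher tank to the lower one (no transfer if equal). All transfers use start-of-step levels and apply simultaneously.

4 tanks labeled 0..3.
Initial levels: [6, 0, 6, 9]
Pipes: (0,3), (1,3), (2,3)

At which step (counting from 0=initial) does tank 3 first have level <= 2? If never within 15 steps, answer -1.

Answer: -1

Derivation:
Step 1: flows [3->0,3->1,3->2] -> levels [7 1 7 6]
Step 2: flows [0->3,3->1,2->3] -> levels [6 2 6 7]
Step 3: flows [3->0,3->1,3->2] -> levels [7 3 7 4]
Step 4: flows [0->3,3->1,2->3] -> levels [6 4 6 5]
Step 5: flows [0->3,3->1,2->3] -> levels [5 5 5 6]
Step 6: flows [3->0,3->1,3->2] -> levels [6 6 6 3]
Step 7: flows [0->3,1->3,2->3] -> levels [5 5 5 6]
  -> period-2 cycle (repeats step 5); tank 3 never drops to <=2
Tank 3 never reaches <=2 within 15 steps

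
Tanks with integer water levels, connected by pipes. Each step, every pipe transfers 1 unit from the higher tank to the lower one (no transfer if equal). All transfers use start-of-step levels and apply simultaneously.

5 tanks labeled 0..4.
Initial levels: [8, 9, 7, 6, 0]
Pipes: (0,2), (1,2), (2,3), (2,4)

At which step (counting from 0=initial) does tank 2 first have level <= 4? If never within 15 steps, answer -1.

Step 1: flows [0->2,1->2,2->3,2->4] -> levels [7 8 7 7 1]
Step 2: flows [0=2,1->2,2=3,2->4] -> levels [7 7 7 7 2]
Step 3: flows [0=2,1=2,2=3,2->4] -> levels [7 7 6 7 3]
Step 4: flows [0->2,1->2,3->2,2->4] -> levels [6 6 8 6 4]
Step 5: flows [2->0,2->1,2->3,2->4] -> levels [7 7 4 7 5]
Tank 2 first reaches <=4 at step 5

Answer: 5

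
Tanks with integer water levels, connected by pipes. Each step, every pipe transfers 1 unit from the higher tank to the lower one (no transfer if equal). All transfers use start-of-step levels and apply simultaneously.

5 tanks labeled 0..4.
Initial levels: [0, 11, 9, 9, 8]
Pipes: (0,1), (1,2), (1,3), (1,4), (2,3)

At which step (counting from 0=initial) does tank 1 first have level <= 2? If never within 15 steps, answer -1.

Answer: -1

Derivation:
Step 1: flows [1->0,1->2,1->3,1->4,2=3] -> levels [1 7 10 10 9]
Step 2: flows [1->0,2->1,3->1,4->1,2=3] -> levels [2 9 9 9 8]
Step 3: flows [1->0,1=2,1=3,1->4,2=3] -> levels [3 7 9 9 9]
Step 4: flows [1->0,2->1,3->1,4->1,2=3] -> levels [4 9 8 8 8]
Step 5: flows [1->0,1->2,1->3,1->4,2=3] -> levels [5 5 9 9 9]
Step 6: flows [0=1,2->1,3->1,4->1,2=3] -> levels [5 8 8 8 8]
Step 7: flows [1->0,1=2,1=3,1=4,2=3] -> levels [6 7 8 8 8]
Step 8: flows [1->0,2->1,3->1,4->1,2=3] -> levels [7 9 7 7 7]
Step 9: flows [1->0,1->2,1->3,1->4,2=3] -> levels [8 5 8 8 8]
Step 10: flows [0->1,2->1,3->1,4->1,2=3] -> levels [7 9 7 7 7]
  -> period-2 cycle (repeats step 8); tank 1 never drops to <=2
Tank 1 never reaches <=2 within 15 steps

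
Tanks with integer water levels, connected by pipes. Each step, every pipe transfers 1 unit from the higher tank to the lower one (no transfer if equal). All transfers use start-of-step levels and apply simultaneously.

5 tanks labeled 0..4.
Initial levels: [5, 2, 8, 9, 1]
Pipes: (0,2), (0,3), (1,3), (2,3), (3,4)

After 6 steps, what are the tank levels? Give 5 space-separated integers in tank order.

Step 1: flows [2->0,3->0,3->1,3->2,3->4] -> levels [7 3 8 5 2]
Step 2: flows [2->0,0->3,3->1,2->3,3->4] -> levels [7 4 6 5 3]
Step 3: flows [0->2,0->3,3->1,2->3,3->4] -> levels [5 5 6 5 4]
Step 4: flows [2->0,0=3,1=3,2->3,3->4] -> levels [6 5 4 5 5]
Step 5: flows [0->2,0->3,1=3,3->2,3=4] -> levels [4 5 6 5 5]
Step 6: flows [2->0,3->0,1=3,2->3,3=4] -> levels [6 5 4 5 5]

Answer: 6 5 4 5 5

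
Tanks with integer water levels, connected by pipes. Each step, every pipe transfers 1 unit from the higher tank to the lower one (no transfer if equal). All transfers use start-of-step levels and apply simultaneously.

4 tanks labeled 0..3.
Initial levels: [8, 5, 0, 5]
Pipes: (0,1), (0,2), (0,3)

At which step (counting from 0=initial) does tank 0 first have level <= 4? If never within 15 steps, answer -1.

Answer: 3

Derivation:
Step 1: flows [0->1,0->2,0->3] -> levels [5 6 1 6]
Step 2: flows [1->0,0->2,3->0] -> levels [6 5 2 5]
Step 3: flows [0->1,0->2,0->3] -> levels [3 6 3 6]
Tank 0 first reaches <=4 at step 3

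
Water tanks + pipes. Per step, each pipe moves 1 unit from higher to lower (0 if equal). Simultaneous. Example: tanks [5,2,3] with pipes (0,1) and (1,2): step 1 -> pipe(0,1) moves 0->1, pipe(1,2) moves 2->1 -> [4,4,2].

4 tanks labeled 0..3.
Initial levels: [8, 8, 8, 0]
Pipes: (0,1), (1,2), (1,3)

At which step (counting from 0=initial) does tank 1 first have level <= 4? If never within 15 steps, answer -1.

Answer: 6

Derivation:
Step 1: flows [0=1,1=2,1->3] -> levels [8 7 8 1]
Step 2: flows [0->1,2->1,1->3] -> levels [7 8 7 2]
Step 3: flows [1->0,1->2,1->3] -> levels [8 5 8 3]
Step 4: flows [0->1,2->1,1->3] -> levels [7 6 7 4]
Step 5: flows [0->1,2->1,1->3] -> levels [6 7 6 5]
Step 6: flows [1->0,1->2,1->3] -> levels [7 4 7 6]
Tank 1 first reaches <=4 at step 6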